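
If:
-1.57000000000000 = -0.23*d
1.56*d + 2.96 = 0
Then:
No Solution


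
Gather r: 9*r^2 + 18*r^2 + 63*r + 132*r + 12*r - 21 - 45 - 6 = 27*r^2 + 207*r - 72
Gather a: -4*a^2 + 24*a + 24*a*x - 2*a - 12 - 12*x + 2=-4*a^2 + a*(24*x + 22) - 12*x - 10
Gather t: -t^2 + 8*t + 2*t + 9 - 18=-t^2 + 10*t - 9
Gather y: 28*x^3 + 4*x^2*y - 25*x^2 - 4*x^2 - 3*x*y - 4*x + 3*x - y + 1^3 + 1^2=28*x^3 - 29*x^2 - x + y*(4*x^2 - 3*x - 1) + 2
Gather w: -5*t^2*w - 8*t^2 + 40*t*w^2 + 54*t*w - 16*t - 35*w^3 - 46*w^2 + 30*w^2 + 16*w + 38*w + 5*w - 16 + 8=-8*t^2 - 16*t - 35*w^3 + w^2*(40*t - 16) + w*(-5*t^2 + 54*t + 59) - 8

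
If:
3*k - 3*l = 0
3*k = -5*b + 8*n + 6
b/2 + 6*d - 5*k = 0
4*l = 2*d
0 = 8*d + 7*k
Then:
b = 0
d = 0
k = 0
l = 0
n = -3/4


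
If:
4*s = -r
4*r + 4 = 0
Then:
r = -1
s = 1/4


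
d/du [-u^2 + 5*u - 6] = 5 - 2*u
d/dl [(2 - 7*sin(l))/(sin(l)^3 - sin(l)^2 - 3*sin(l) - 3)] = (14*sin(l)^3 - 13*sin(l)^2 + 4*sin(l) + 27)*cos(l)/(sin(l)^3 - sin(l)^2 - 3*sin(l) - 3)^2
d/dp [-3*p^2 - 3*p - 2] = -6*p - 3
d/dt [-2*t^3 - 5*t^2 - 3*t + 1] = -6*t^2 - 10*t - 3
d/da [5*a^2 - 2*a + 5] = 10*a - 2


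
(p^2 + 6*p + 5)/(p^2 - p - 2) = (p + 5)/(p - 2)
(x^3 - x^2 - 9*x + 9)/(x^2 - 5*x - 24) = (x^2 - 4*x + 3)/(x - 8)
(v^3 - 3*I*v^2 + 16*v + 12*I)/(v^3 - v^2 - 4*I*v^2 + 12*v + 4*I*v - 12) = (v + I)/(v - 1)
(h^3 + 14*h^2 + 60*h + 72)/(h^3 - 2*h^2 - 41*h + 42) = (h^2 + 8*h + 12)/(h^2 - 8*h + 7)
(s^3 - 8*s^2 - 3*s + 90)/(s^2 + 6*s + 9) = (s^2 - 11*s + 30)/(s + 3)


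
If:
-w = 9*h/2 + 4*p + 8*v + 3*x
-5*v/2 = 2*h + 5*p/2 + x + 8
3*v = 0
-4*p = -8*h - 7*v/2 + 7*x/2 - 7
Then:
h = 19*x/112 - 99/56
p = -15*x/28 - 25/14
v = 0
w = 1691/112 - 363*x/224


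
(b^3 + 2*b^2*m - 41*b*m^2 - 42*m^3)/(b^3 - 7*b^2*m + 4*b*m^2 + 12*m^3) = (b + 7*m)/(b - 2*m)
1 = 1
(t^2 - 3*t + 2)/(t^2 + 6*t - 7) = (t - 2)/(t + 7)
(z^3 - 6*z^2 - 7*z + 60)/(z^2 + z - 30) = (z^2 - z - 12)/(z + 6)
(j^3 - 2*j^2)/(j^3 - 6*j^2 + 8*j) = j/(j - 4)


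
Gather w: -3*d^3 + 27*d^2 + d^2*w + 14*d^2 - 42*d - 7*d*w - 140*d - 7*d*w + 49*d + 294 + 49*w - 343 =-3*d^3 + 41*d^2 - 133*d + w*(d^2 - 14*d + 49) - 49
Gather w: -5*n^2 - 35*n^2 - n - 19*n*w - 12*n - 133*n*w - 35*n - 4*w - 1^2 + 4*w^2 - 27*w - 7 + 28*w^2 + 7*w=-40*n^2 - 48*n + 32*w^2 + w*(-152*n - 24) - 8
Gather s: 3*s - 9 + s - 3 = 4*s - 12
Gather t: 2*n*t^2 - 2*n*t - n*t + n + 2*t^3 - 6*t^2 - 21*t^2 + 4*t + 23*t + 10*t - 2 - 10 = n + 2*t^3 + t^2*(2*n - 27) + t*(37 - 3*n) - 12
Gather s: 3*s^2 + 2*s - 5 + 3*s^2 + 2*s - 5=6*s^2 + 4*s - 10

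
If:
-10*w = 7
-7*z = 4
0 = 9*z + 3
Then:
No Solution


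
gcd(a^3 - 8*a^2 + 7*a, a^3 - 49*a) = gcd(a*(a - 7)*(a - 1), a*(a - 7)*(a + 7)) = a^2 - 7*a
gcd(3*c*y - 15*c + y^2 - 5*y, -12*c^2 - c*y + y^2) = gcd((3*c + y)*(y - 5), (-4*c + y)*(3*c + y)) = 3*c + y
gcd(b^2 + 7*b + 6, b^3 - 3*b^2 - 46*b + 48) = b + 6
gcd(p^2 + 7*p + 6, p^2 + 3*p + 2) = p + 1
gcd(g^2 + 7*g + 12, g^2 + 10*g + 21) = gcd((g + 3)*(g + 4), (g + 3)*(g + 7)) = g + 3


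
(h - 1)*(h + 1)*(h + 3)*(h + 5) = h^4 + 8*h^3 + 14*h^2 - 8*h - 15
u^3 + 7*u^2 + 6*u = u*(u + 1)*(u + 6)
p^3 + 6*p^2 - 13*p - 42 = (p - 3)*(p + 2)*(p + 7)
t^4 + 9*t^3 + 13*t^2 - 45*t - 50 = (t - 2)*(t + 1)*(t + 5)^2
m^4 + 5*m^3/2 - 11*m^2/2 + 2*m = m*(m - 1)*(m - 1/2)*(m + 4)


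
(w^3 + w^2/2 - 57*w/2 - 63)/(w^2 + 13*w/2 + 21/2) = w - 6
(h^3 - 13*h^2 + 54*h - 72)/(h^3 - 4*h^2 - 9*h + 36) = (h - 6)/(h + 3)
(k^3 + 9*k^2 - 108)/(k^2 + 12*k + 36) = k - 3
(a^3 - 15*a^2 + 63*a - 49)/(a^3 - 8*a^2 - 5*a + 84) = (a^2 - 8*a + 7)/(a^2 - a - 12)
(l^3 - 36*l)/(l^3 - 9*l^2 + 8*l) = (l^2 - 36)/(l^2 - 9*l + 8)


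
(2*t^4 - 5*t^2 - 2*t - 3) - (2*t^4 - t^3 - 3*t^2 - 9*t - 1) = t^3 - 2*t^2 + 7*t - 2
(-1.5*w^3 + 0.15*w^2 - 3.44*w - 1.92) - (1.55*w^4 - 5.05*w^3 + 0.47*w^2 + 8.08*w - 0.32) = -1.55*w^4 + 3.55*w^3 - 0.32*w^2 - 11.52*w - 1.6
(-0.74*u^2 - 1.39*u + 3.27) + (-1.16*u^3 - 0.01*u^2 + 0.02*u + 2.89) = -1.16*u^3 - 0.75*u^2 - 1.37*u + 6.16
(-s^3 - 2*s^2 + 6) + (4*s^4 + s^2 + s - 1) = 4*s^4 - s^3 - s^2 + s + 5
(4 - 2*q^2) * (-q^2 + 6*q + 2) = 2*q^4 - 12*q^3 - 8*q^2 + 24*q + 8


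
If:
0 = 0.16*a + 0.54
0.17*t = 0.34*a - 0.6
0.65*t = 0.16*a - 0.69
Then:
No Solution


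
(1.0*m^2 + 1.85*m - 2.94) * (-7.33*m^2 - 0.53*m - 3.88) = -7.33*m^4 - 14.0905*m^3 + 16.6897*m^2 - 5.6198*m + 11.4072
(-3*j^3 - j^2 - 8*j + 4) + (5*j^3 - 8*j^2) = 2*j^3 - 9*j^2 - 8*j + 4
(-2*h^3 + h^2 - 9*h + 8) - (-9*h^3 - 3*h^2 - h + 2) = 7*h^3 + 4*h^2 - 8*h + 6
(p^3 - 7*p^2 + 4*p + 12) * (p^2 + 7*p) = p^5 - 45*p^3 + 40*p^2 + 84*p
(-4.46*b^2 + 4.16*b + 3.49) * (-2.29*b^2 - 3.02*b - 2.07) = 10.2134*b^4 + 3.9428*b^3 - 11.3231*b^2 - 19.151*b - 7.2243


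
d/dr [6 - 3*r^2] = -6*r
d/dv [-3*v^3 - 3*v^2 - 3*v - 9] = -9*v^2 - 6*v - 3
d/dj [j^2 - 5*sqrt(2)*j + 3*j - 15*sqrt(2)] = 2*j - 5*sqrt(2) + 3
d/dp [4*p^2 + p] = 8*p + 1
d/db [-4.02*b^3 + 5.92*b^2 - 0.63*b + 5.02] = -12.06*b^2 + 11.84*b - 0.63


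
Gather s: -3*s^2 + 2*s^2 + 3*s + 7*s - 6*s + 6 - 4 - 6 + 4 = -s^2 + 4*s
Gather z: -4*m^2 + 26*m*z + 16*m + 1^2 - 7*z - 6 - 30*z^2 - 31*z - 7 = -4*m^2 + 16*m - 30*z^2 + z*(26*m - 38) - 12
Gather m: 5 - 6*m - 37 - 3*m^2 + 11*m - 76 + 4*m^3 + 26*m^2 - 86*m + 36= 4*m^3 + 23*m^2 - 81*m - 72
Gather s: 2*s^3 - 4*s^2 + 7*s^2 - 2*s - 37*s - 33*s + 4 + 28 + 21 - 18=2*s^3 + 3*s^2 - 72*s + 35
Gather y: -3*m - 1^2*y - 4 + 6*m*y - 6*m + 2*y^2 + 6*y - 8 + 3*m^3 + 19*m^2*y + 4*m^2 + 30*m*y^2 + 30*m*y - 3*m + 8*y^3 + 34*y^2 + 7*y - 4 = 3*m^3 + 4*m^2 - 12*m + 8*y^3 + y^2*(30*m + 36) + y*(19*m^2 + 36*m + 12) - 16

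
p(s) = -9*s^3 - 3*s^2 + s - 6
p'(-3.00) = -224.00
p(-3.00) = 207.00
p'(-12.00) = -3815.00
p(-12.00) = 15102.00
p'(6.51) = -1182.32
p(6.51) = -2609.68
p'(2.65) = -204.51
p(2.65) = -191.90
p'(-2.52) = -155.34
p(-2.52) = 116.46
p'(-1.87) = -82.20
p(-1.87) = 40.49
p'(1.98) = -116.73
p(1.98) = -85.64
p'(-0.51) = -2.96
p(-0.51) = -6.10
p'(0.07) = 0.45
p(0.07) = -5.95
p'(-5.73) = -851.11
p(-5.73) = 1582.96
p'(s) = -27*s^2 - 6*s + 1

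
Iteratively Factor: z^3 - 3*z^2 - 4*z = (z + 1)*(z^2 - 4*z) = (z - 4)*(z + 1)*(z)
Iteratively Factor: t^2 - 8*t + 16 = (t - 4)*(t - 4)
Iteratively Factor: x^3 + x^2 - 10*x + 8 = (x - 1)*(x^2 + 2*x - 8) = (x - 2)*(x - 1)*(x + 4)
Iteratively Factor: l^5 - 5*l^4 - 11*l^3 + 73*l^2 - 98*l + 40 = (l - 2)*(l^4 - 3*l^3 - 17*l^2 + 39*l - 20) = (l - 2)*(l + 4)*(l^3 - 7*l^2 + 11*l - 5) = (l - 2)*(l - 1)*(l + 4)*(l^2 - 6*l + 5) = (l - 5)*(l - 2)*(l - 1)*(l + 4)*(l - 1)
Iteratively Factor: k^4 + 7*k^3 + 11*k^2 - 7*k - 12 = (k + 1)*(k^3 + 6*k^2 + 5*k - 12) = (k + 1)*(k + 3)*(k^2 + 3*k - 4) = (k + 1)*(k + 3)*(k + 4)*(k - 1)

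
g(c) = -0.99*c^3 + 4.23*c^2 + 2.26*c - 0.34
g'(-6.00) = -155.42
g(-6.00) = 352.22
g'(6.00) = -53.90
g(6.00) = -48.34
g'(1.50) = 8.27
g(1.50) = 9.23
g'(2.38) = 5.57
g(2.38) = 15.65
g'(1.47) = 8.28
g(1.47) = 8.98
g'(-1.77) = -22.02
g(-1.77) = 14.40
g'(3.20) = -1.08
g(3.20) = 17.77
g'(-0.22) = 0.26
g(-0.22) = -0.62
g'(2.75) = 3.06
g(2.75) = 17.28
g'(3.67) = -6.69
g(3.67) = 15.99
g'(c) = -2.97*c^2 + 8.46*c + 2.26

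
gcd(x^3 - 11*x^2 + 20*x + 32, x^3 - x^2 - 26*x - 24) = x + 1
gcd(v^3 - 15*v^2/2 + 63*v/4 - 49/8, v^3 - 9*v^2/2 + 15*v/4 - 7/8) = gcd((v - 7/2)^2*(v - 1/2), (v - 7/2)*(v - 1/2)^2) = v^2 - 4*v + 7/4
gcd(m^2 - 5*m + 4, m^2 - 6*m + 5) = m - 1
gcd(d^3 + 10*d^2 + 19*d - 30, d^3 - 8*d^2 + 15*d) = 1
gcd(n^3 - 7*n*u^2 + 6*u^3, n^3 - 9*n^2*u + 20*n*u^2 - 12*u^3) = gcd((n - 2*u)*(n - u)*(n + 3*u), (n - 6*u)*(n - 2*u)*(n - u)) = n^2 - 3*n*u + 2*u^2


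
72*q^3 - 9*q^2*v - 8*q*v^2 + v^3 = (-8*q + v)*(-3*q + v)*(3*q + v)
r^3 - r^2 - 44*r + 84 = (r - 6)*(r - 2)*(r + 7)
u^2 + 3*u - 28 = (u - 4)*(u + 7)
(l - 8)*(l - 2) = l^2 - 10*l + 16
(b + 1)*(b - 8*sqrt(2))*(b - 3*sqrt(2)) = b^3 - 11*sqrt(2)*b^2 + b^2 - 11*sqrt(2)*b + 48*b + 48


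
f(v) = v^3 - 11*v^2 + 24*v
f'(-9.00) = 465.00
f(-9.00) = -1836.00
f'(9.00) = 69.00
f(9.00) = 54.00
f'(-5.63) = 242.95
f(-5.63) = -662.24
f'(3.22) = -15.73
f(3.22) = -3.39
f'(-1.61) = 67.20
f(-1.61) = -71.33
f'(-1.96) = 78.64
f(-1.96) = -96.83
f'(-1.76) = 72.01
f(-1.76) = -81.77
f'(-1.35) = 59.17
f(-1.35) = -54.91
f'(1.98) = -7.80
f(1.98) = 12.16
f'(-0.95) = 47.61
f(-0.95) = -33.58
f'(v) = 3*v^2 - 22*v + 24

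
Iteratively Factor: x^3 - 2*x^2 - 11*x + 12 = (x - 4)*(x^2 + 2*x - 3) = (x - 4)*(x + 3)*(x - 1)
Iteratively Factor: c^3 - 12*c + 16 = (c - 2)*(c^2 + 2*c - 8) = (c - 2)^2*(c + 4)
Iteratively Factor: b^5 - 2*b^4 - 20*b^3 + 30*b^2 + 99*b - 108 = (b - 4)*(b^4 + 2*b^3 - 12*b^2 - 18*b + 27) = (b - 4)*(b + 3)*(b^3 - b^2 - 9*b + 9) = (b - 4)*(b - 3)*(b + 3)*(b^2 + 2*b - 3) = (b - 4)*(b - 3)*(b + 3)^2*(b - 1)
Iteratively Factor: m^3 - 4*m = (m)*(m^2 - 4) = m*(m + 2)*(m - 2)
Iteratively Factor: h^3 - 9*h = (h + 3)*(h^2 - 3*h) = h*(h + 3)*(h - 3)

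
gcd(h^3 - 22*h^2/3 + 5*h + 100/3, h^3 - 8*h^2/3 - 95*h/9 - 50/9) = h^2 - 10*h/3 - 25/3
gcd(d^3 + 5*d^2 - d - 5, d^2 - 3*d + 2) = d - 1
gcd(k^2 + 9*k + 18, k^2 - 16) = 1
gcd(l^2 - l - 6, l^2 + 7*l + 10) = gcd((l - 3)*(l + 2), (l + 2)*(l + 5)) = l + 2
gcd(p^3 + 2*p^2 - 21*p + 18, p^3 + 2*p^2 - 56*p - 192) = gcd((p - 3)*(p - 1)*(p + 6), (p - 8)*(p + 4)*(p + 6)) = p + 6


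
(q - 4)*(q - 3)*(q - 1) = q^3 - 8*q^2 + 19*q - 12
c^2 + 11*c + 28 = (c + 4)*(c + 7)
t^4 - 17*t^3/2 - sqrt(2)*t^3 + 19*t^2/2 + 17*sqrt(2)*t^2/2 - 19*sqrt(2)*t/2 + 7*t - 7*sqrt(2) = (t - 7)*(t - 2)*(t + 1/2)*(t - sqrt(2))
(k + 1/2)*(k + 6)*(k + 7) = k^3 + 27*k^2/2 + 97*k/2 + 21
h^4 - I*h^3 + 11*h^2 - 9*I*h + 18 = (h - 3*I)*(h - 2*I)*(h + I)*(h + 3*I)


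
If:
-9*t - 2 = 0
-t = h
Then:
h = 2/9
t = -2/9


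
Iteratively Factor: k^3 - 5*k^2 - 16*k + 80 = (k - 5)*(k^2 - 16) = (k - 5)*(k - 4)*(k + 4)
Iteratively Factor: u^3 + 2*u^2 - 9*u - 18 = (u + 3)*(u^2 - u - 6) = (u - 3)*(u + 3)*(u + 2)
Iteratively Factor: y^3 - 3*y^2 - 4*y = (y + 1)*(y^2 - 4*y) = y*(y + 1)*(y - 4)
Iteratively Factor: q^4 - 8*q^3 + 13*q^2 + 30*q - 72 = (q - 3)*(q^3 - 5*q^2 - 2*q + 24) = (q - 3)^2*(q^2 - 2*q - 8) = (q - 4)*(q - 3)^2*(q + 2)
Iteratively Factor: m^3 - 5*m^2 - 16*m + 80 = (m + 4)*(m^2 - 9*m + 20) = (m - 5)*(m + 4)*(m - 4)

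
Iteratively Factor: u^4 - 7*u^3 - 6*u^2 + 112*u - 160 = (u - 2)*(u^3 - 5*u^2 - 16*u + 80) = (u - 5)*(u - 2)*(u^2 - 16) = (u - 5)*(u - 2)*(u + 4)*(u - 4)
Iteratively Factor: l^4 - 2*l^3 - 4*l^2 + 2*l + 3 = (l + 1)*(l^3 - 3*l^2 - l + 3) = (l - 1)*(l + 1)*(l^2 - 2*l - 3) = (l - 1)*(l + 1)^2*(l - 3)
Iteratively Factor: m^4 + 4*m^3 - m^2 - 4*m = (m)*(m^3 + 4*m^2 - m - 4) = m*(m + 1)*(m^2 + 3*m - 4) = m*(m - 1)*(m + 1)*(m + 4)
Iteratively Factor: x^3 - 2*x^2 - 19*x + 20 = (x - 5)*(x^2 + 3*x - 4) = (x - 5)*(x - 1)*(x + 4)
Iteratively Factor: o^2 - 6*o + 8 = (o - 2)*(o - 4)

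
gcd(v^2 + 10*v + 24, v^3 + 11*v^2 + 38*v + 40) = v + 4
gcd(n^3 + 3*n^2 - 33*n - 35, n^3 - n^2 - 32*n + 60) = n - 5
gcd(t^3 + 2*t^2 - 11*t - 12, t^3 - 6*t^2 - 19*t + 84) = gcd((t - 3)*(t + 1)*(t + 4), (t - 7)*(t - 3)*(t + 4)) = t^2 + t - 12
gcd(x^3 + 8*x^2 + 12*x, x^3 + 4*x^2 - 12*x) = x^2 + 6*x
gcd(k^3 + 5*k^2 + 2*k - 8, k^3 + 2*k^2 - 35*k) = 1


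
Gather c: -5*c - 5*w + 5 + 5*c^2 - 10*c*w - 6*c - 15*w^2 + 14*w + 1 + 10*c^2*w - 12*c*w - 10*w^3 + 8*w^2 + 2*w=c^2*(10*w + 5) + c*(-22*w - 11) - 10*w^3 - 7*w^2 + 11*w + 6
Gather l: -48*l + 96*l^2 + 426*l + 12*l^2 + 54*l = 108*l^2 + 432*l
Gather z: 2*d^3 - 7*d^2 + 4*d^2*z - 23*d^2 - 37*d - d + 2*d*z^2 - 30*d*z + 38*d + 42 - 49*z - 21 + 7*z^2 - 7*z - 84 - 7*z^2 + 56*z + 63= 2*d^3 - 30*d^2 + 2*d*z^2 + z*(4*d^2 - 30*d)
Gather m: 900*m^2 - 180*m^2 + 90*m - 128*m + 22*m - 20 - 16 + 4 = 720*m^2 - 16*m - 32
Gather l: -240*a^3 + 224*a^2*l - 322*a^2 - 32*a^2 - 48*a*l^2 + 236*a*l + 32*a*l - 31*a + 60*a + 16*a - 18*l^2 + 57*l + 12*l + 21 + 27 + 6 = -240*a^3 - 354*a^2 + 45*a + l^2*(-48*a - 18) + l*(224*a^2 + 268*a + 69) + 54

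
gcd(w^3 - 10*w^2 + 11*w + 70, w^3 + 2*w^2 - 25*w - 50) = w^2 - 3*w - 10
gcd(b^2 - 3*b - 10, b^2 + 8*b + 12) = b + 2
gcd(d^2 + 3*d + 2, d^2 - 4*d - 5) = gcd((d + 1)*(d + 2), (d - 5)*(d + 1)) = d + 1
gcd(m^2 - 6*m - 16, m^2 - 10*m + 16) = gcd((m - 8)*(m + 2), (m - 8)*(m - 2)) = m - 8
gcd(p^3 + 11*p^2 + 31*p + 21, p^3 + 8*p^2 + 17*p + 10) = p + 1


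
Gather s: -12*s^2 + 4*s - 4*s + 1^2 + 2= 3 - 12*s^2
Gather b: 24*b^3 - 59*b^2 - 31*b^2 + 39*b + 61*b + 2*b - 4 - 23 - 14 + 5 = 24*b^3 - 90*b^2 + 102*b - 36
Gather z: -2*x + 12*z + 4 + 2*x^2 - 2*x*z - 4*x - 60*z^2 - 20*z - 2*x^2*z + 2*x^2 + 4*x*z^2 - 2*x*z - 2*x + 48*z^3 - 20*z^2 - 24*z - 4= 4*x^2 - 8*x + 48*z^3 + z^2*(4*x - 80) + z*(-2*x^2 - 4*x - 32)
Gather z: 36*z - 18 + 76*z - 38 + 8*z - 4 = 120*z - 60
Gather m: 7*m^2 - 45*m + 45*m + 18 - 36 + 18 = 7*m^2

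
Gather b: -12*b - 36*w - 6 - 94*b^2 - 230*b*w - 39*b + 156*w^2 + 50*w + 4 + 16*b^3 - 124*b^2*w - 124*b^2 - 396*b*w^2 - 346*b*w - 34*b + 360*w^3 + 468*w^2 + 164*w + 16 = 16*b^3 + b^2*(-124*w - 218) + b*(-396*w^2 - 576*w - 85) + 360*w^3 + 624*w^2 + 178*w + 14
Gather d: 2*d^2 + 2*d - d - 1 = 2*d^2 + d - 1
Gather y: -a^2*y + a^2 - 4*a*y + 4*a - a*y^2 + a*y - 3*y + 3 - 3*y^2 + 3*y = a^2 + 4*a + y^2*(-a - 3) + y*(-a^2 - 3*a) + 3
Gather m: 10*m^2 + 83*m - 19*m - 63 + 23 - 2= 10*m^2 + 64*m - 42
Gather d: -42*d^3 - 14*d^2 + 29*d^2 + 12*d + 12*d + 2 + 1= -42*d^3 + 15*d^2 + 24*d + 3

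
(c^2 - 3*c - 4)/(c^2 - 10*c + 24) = (c + 1)/(c - 6)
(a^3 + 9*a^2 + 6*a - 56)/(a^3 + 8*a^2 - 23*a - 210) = (a^2 + 2*a - 8)/(a^2 + a - 30)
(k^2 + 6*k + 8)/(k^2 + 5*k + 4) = (k + 2)/(k + 1)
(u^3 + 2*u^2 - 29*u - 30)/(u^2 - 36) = (u^2 - 4*u - 5)/(u - 6)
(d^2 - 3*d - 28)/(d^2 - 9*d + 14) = (d + 4)/(d - 2)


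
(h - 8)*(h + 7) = h^2 - h - 56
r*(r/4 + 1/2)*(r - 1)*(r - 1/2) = r^4/4 + r^3/8 - 5*r^2/8 + r/4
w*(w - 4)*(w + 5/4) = w^3 - 11*w^2/4 - 5*w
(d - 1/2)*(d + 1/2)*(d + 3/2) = d^3 + 3*d^2/2 - d/4 - 3/8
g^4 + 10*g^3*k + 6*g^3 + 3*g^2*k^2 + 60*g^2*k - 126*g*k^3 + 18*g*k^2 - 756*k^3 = (g + 6)*(g - 3*k)*(g + 6*k)*(g + 7*k)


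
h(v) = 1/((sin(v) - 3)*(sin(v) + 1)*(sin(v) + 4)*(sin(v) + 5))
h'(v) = -cos(v)/((sin(v) - 3)*(sin(v) + 1)*(sin(v) + 4)*(sin(v) + 5)^2) - cos(v)/((sin(v) - 3)*(sin(v) + 1)*(sin(v) + 4)^2*(sin(v) + 5)) - cos(v)/((sin(v) - 3)*(sin(v) + 1)^2*(sin(v) + 4)*(sin(v) + 5)) - cos(v)/((sin(v) - 3)^2*(sin(v) + 1)*(sin(v) + 4)*(sin(v) + 5)) = (2*sin(4*v) + 247*cos(v) + 21*cos(3*v))/(4*(sin(v) - 3)^2*(sin(v) + 1)^2*(sin(v) + 4)^2*(sin(v) + 5)^2)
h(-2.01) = -0.21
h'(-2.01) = -0.98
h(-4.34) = -0.01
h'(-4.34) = -0.00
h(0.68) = -0.01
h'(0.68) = 0.00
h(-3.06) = -0.02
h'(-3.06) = -0.02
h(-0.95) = -0.11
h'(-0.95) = 0.35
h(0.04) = -0.02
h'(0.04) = 0.02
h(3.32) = -0.02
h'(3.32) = -0.03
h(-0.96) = -0.11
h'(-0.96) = 0.36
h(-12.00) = -0.01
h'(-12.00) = 0.01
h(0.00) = -0.02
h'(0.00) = 0.02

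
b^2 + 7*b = b*(b + 7)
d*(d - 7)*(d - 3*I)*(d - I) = d^4 - 7*d^3 - 4*I*d^3 - 3*d^2 + 28*I*d^2 + 21*d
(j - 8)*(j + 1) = j^2 - 7*j - 8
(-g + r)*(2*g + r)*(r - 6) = -2*g^2*r + 12*g^2 + g*r^2 - 6*g*r + r^3 - 6*r^2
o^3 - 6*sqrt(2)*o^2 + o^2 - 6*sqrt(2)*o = o*(o + 1)*(o - 6*sqrt(2))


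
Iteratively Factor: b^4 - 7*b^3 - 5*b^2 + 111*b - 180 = (b - 3)*(b^3 - 4*b^2 - 17*b + 60) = (b - 3)^2*(b^2 - b - 20) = (b - 3)^2*(b + 4)*(b - 5)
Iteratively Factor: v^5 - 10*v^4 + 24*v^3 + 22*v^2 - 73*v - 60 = (v + 1)*(v^4 - 11*v^3 + 35*v^2 - 13*v - 60) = (v + 1)^2*(v^3 - 12*v^2 + 47*v - 60) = (v - 3)*(v + 1)^2*(v^2 - 9*v + 20) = (v - 4)*(v - 3)*(v + 1)^2*(v - 5)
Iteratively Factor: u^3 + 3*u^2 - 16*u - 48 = (u - 4)*(u^2 + 7*u + 12) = (u - 4)*(u + 3)*(u + 4)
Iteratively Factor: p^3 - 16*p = (p)*(p^2 - 16) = p*(p + 4)*(p - 4)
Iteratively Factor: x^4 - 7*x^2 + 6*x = (x - 2)*(x^3 + 2*x^2 - 3*x) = (x - 2)*(x + 3)*(x^2 - x) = (x - 2)*(x - 1)*(x + 3)*(x)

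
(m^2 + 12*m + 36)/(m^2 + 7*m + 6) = (m + 6)/(m + 1)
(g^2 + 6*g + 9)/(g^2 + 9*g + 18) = (g + 3)/(g + 6)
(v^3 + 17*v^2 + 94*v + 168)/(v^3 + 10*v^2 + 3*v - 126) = (v + 4)/(v - 3)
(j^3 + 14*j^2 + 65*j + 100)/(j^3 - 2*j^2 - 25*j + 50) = (j^2 + 9*j + 20)/(j^2 - 7*j + 10)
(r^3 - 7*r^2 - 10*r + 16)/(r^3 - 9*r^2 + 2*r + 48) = (r - 1)/(r - 3)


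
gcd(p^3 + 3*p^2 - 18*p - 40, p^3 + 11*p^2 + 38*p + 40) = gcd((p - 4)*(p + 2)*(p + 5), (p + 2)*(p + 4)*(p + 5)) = p^2 + 7*p + 10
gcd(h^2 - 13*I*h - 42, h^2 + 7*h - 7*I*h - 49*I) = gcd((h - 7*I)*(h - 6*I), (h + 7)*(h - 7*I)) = h - 7*I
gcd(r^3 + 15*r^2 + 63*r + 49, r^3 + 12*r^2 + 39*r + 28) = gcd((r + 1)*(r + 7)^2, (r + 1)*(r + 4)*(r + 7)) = r^2 + 8*r + 7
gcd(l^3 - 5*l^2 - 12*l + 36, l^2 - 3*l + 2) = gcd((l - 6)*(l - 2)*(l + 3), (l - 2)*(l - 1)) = l - 2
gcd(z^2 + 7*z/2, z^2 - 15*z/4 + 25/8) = 1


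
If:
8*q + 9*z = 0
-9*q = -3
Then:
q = 1/3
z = -8/27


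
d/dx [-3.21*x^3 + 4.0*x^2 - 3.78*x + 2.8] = -9.63*x^2 + 8.0*x - 3.78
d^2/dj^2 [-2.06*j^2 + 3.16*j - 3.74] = -4.12000000000000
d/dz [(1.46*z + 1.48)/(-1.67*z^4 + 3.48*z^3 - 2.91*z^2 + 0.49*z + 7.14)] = (7.3146*z^4 - 0.275199999999998*z^3 - 11.2026*z^2 + 8.6136*z + 9.6992)/(2.7889*z^8 - 11.6232*z^7 + 21.8298*z^6 - 21.8902*z^5 - 11.9691*z^4 + 46.8426*z^3 - 41.3147*z^2 + 6.9972*z + 50.9796)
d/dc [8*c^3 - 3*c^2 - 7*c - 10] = 24*c^2 - 6*c - 7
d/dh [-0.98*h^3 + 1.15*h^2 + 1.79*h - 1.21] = -2.94*h^2 + 2.3*h + 1.79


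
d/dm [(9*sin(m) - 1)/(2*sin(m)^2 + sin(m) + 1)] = (-18*sin(m)^2 + 4*sin(m) + 10)*cos(m)/(sin(m) - cos(2*m) + 2)^2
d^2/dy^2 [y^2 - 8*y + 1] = 2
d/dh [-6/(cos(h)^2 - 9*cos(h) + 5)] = 6*(9 - 2*cos(h))*sin(h)/(cos(h)^2 - 9*cos(h) + 5)^2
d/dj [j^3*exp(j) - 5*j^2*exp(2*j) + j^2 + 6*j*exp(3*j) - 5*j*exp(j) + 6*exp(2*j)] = j^3*exp(j) - 10*j^2*exp(2*j) + 3*j^2*exp(j) + 18*j*exp(3*j) - 10*j*exp(2*j) - 5*j*exp(j) + 2*j + 6*exp(3*j) + 12*exp(2*j) - 5*exp(j)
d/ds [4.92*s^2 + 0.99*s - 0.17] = 9.84*s + 0.99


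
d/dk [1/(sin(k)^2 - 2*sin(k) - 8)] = 2*(1 - sin(k))*cos(k)/((sin(k) - 4)^2*(sin(k) + 2)^2)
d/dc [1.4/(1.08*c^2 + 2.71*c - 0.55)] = (-3.024*c - 3.794)/(1.08*c^2 + 2.71*c - 0.55)^2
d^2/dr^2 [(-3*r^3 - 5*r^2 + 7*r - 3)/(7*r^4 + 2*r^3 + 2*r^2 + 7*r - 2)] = 6*(-49*r^9 - 245*r^8 + 658*r^7 + 135*r^6 + 280*r^5 - 699*r^4 + 97*r^3 - 60*r^2 - 38*r - 27)/(343*r^12 + 294*r^11 + 378*r^10 + 1205*r^9 + 402*r^8 + 528*r^7 + 1013*r^6 - 258*r^5 + 186*r^4 + 199*r^3 - 270*r^2 + 84*r - 8)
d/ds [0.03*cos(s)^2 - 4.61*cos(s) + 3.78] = (4.61 - 0.06*cos(s))*sin(s)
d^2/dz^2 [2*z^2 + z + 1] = 4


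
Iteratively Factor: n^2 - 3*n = (n)*(n - 3)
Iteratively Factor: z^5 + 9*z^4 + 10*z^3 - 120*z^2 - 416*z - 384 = (z + 4)*(z^4 + 5*z^3 - 10*z^2 - 80*z - 96) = (z - 4)*(z + 4)*(z^3 + 9*z^2 + 26*z + 24) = (z - 4)*(z + 3)*(z + 4)*(z^2 + 6*z + 8) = (z - 4)*(z + 3)*(z + 4)^2*(z + 2)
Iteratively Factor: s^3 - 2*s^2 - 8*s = (s - 4)*(s^2 + 2*s) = s*(s - 4)*(s + 2)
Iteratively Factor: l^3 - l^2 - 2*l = (l)*(l^2 - l - 2) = l*(l + 1)*(l - 2)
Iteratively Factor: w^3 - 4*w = (w - 2)*(w^2 + 2*w) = (w - 2)*(w + 2)*(w)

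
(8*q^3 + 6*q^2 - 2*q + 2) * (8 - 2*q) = -16*q^4 + 52*q^3 + 52*q^2 - 20*q + 16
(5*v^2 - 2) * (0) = 0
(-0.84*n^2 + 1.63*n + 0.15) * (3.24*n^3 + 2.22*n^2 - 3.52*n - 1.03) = -2.7216*n^5 + 3.4164*n^4 + 7.0614*n^3 - 4.5394*n^2 - 2.2069*n - 0.1545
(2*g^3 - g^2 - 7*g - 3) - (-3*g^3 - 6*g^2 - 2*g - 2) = 5*g^3 + 5*g^2 - 5*g - 1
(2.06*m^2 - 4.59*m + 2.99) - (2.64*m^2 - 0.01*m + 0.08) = -0.58*m^2 - 4.58*m + 2.91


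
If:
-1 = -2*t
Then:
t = 1/2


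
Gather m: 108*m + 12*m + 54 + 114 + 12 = 120*m + 180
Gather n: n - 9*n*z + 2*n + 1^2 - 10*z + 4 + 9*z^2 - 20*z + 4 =n*(3 - 9*z) + 9*z^2 - 30*z + 9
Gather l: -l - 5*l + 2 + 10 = 12 - 6*l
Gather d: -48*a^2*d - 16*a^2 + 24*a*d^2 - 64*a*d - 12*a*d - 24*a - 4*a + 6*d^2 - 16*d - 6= -16*a^2 - 28*a + d^2*(24*a + 6) + d*(-48*a^2 - 76*a - 16) - 6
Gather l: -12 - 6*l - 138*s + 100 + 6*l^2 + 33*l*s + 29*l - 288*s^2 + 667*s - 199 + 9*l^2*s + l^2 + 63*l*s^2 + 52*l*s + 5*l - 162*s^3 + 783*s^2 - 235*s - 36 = l^2*(9*s + 7) + l*(63*s^2 + 85*s + 28) - 162*s^3 + 495*s^2 + 294*s - 147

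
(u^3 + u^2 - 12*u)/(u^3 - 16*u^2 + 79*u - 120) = u*(u + 4)/(u^2 - 13*u + 40)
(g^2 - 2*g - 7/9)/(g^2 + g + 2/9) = (3*g - 7)/(3*g + 2)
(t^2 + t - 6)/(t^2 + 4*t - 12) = (t + 3)/(t + 6)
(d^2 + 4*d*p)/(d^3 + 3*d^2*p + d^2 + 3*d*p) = (d + 4*p)/(d^2 + 3*d*p + d + 3*p)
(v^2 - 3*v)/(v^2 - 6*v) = (v - 3)/(v - 6)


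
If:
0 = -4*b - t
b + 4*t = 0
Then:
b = 0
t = 0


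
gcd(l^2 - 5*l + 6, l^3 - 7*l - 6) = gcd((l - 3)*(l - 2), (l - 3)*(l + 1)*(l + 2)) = l - 3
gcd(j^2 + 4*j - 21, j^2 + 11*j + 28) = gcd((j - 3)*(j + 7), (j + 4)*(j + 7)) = j + 7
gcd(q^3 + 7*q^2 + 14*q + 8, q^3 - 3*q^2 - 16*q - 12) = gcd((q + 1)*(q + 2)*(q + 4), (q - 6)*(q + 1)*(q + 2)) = q^2 + 3*q + 2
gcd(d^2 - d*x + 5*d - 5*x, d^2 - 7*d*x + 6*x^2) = -d + x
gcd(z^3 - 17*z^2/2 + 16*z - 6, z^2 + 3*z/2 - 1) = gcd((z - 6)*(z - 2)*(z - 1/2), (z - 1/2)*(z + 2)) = z - 1/2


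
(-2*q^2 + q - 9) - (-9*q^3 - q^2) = 9*q^3 - q^2 + q - 9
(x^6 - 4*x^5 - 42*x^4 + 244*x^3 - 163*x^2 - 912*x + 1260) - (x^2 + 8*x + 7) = x^6 - 4*x^5 - 42*x^4 + 244*x^3 - 164*x^2 - 920*x + 1253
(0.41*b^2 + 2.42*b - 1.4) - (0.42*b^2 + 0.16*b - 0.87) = -0.01*b^2 + 2.26*b - 0.53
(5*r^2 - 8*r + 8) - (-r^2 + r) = 6*r^2 - 9*r + 8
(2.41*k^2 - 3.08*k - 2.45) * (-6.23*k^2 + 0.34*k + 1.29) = -15.0143*k^4 + 20.0078*k^3 + 17.3252*k^2 - 4.8062*k - 3.1605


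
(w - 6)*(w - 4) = w^2 - 10*w + 24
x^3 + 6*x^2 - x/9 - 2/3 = (x - 1/3)*(x + 1/3)*(x + 6)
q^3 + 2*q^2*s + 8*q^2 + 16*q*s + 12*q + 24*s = (q + 2)*(q + 6)*(q + 2*s)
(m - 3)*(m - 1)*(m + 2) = m^3 - 2*m^2 - 5*m + 6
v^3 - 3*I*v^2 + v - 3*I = (v - 3*I)*(v - I)*(v + I)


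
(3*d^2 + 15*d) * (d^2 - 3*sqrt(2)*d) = 3*d^4 - 9*sqrt(2)*d^3 + 15*d^3 - 45*sqrt(2)*d^2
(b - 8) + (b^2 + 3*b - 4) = b^2 + 4*b - 12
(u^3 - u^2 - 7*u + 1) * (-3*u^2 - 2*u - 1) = -3*u^5 + u^4 + 22*u^3 + 12*u^2 + 5*u - 1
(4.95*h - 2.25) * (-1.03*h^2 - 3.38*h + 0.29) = -5.0985*h^3 - 14.4135*h^2 + 9.0405*h - 0.6525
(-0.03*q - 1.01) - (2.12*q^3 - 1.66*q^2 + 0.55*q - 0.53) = -2.12*q^3 + 1.66*q^2 - 0.58*q - 0.48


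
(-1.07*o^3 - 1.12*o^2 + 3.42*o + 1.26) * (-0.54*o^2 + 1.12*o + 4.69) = 0.5778*o^5 - 0.5936*o^4 - 8.1195*o^3 - 2.1028*o^2 + 17.451*o + 5.9094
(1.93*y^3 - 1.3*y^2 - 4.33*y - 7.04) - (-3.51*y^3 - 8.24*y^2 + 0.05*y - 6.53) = 5.44*y^3 + 6.94*y^2 - 4.38*y - 0.51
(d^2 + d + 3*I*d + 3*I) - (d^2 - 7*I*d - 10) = d + 10*I*d + 10 + 3*I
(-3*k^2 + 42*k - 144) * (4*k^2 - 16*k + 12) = -12*k^4 + 216*k^3 - 1284*k^2 + 2808*k - 1728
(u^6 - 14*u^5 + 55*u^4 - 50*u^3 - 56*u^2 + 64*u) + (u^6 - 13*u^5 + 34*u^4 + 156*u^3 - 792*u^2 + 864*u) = 2*u^6 - 27*u^5 + 89*u^4 + 106*u^3 - 848*u^2 + 928*u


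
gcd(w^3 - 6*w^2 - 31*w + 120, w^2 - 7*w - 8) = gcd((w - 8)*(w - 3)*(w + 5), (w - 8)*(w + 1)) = w - 8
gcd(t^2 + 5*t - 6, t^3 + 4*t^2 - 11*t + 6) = t^2 + 5*t - 6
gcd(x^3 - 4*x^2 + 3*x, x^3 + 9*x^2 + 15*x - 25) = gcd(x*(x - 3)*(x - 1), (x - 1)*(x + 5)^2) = x - 1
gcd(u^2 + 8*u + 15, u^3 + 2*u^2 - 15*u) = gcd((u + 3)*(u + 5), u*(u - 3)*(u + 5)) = u + 5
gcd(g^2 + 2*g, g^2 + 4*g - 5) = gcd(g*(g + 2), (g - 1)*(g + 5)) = 1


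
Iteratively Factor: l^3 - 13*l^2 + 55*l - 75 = (l - 5)*(l^2 - 8*l + 15) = (l - 5)^2*(l - 3)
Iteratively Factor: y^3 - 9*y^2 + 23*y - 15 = (y - 3)*(y^2 - 6*y + 5) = (y - 5)*(y - 3)*(y - 1)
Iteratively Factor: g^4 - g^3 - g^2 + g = (g)*(g^3 - g^2 - g + 1) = g*(g + 1)*(g^2 - 2*g + 1) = g*(g - 1)*(g + 1)*(g - 1)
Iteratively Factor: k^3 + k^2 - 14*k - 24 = (k - 4)*(k^2 + 5*k + 6) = (k - 4)*(k + 2)*(k + 3)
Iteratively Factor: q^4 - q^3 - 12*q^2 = (q - 4)*(q^3 + 3*q^2) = q*(q - 4)*(q^2 + 3*q) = q^2*(q - 4)*(q + 3)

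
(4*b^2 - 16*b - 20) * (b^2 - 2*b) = 4*b^4 - 24*b^3 + 12*b^2 + 40*b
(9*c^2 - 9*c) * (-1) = -9*c^2 + 9*c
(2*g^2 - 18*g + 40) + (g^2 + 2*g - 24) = 3*g^2 - 16*g + 16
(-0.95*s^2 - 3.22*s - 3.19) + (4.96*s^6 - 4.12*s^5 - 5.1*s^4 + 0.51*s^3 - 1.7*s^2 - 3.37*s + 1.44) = 4.96*s^6 - 4.12*s^5 - 5.1*s^4 + 0.51*s^3 - 2.65*s^2 - 6.59*s - 1.75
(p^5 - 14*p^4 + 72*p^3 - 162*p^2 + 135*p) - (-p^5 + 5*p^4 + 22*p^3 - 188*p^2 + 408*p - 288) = 2*p^5 - 19*p^4 + 50*p^3 + 26*p^2 - 273*p + 288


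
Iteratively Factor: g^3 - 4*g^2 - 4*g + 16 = (g - 4)*(g^2 - 4) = (g - 4)*(g + 2)*(g - 2)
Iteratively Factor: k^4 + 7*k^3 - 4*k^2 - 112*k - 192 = (k + 3)*(k^3 + 4*k^2 - 16*k - 64) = (k + 3)*(k + 4)*(k^2 - 16) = (k - 4)*(k + 3)*(k + 4)*(k + 4)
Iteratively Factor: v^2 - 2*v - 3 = (v - 3)*(v + 1)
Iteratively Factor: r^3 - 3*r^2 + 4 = (r + 1)*(r^2 - 4*r + 4) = (r - 2)*(r + 1)*(r - 2)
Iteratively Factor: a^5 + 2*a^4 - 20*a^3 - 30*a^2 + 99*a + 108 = (a + 3)*(a^4 - a^3 - 17*a^2 + 21*a + 36) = (a + 1)*(a + 3)*(a^3 - 2*a^2 - 15*a + 36) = (a + 1)*(a + 3)*(a + 4)*(a^2 - 6*a + 9) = (a - 3)*(a + 1)*(a + 3)*(a + 4)*(a - 3)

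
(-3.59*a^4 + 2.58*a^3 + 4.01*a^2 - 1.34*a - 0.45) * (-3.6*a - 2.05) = 12.924*a^5 - 1.9285*a^4 - 19.725*a^3 - 3.3965*a^2 + 4.367*a + 0.9225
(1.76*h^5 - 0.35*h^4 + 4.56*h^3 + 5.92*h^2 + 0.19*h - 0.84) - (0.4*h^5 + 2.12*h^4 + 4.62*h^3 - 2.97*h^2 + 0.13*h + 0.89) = 1.36*h^5 - 2.47*h^4 - 0.0600000000000005*h^3 + 8.89*h^2 + 0.06*h - 1.73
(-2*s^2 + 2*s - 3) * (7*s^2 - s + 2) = -14*s^4 + 16*s^3 - 27*s^2 + 7*s - 6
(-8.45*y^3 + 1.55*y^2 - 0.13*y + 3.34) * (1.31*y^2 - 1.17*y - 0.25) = -11.0695*y^5 + 11.917*y^4 + 0.1287*y^3 + 4.14*y^2 - 3.8753*y - 0.835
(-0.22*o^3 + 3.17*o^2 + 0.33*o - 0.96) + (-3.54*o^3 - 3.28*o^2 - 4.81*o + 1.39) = -3.76*o^3 - 0.11*o^2 - 4.48*o + 0.43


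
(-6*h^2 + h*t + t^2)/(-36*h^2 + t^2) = (6*h^2 - h*t - t^2)/(36*h^2 - t^2)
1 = 1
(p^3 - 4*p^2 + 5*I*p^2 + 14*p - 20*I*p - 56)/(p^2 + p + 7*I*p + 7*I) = (p^2 - 2*p*(2 + I) + 8*I)/(p + 1)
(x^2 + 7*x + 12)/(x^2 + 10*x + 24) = (x + 3)/(x + 6)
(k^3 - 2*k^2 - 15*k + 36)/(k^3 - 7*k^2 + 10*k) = (k^3 - 2*k^2 - 15*k + 36)/(k*(k^2 - 7*k + 10))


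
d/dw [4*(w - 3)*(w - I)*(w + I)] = 12*w^2 - 24*w + 4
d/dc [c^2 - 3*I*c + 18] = 2*c - 3*I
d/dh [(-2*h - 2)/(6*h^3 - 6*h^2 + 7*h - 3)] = 4*(6*h^3 + 6*h^2 - 6*h + 5)/(36*h^6 - 72*h^5 + 120*h^4 - 120*h^3 + 85*h^2 - 42*h + 9)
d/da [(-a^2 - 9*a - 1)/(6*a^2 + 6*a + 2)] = (12*a^2 + 2*a - 3)/(9*a^4 + 18*a^3 + 15*a^2 + 6*a + 1)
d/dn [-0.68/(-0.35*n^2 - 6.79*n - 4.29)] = (-0.476*n - 4.6172)/(0.35*n^2 + 6.79*n + 4.29)^2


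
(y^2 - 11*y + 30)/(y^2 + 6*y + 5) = (y^2 - 11*y + 30)/(y^2 + 6*y + 5)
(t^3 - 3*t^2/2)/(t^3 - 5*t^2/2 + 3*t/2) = t/(t - 1)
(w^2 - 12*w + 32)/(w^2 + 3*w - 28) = (w - 8)/(w + 7)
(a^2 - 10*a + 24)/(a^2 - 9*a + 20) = (a - 6)/(a - 5)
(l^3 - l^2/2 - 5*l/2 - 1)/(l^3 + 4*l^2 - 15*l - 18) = (l^2 - 3*l/2 - 1)/(l^2 + 3*l - 18)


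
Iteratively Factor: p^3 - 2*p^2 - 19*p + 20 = (p - 1)*(p^2 - p - 20) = (p - 5)*(p - 1)*(p + 4)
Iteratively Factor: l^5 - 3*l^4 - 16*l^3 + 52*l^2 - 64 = (l + 1)*(l^4 - 4*l^3 - 12*l^2 + 64*l - 64) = (l - 2)*(l + 1)*(l^3 - 2*l^2 - 16*l + 32) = (l - 2)*(l + 1)*(l + 4)*(l^2 - 6*l + 8) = (l - 4)*(l - 2)*(l + 1)*(l + 4)*(l - 2)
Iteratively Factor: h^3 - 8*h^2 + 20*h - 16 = (h - 2)*(h^2 - 6*h + 8) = (h - 4)*(h - 2)*(h - 2)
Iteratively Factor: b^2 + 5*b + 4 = (b + 1)*(b + 4)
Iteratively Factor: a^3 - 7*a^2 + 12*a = (a - 3)*(a^2 - 4*a) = a*(a - 3)*(a - 4)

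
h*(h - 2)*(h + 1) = h^3 - h^2 - 2*h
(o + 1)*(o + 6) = o^2 + 7*o + 6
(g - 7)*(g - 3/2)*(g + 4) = g^3 - 9*g^2/2 - 47*g/2 + 42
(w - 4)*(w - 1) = w^2 - 5*w + 4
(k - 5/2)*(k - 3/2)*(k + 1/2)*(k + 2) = k^4 - 3*k^3/2 - 21*k^2/4 + 43*k/8 + 15/4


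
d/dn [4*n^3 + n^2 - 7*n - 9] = 12*n^2 + 2*n - 7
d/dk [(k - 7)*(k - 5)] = 2*k - 12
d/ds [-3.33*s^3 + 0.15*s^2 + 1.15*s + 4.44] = -9.99*s^2 + 0.3*s + 1.15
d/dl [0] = 0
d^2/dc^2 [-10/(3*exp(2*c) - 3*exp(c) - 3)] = 10*(2*(2*exp(c) - 1)^2*exp(c) + (4*exp(c) - 1)*(-exp(2*c) + exp(c) + 1))*exp(c)/(3*(-exp(2*c) + exp(c) + 1)^3)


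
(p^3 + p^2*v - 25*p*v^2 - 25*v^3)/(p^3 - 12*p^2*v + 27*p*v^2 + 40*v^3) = (p + 5*v)/(p - 8*v)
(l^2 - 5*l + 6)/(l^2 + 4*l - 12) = (l - 3)/(l + 6)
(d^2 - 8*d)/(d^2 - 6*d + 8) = d*(d - 8)/(d^2 - 6*d + 8)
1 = 1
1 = 1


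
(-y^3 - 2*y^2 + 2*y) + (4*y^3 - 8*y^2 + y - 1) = 3*y^3 - 10*y^2 + 3*y - 1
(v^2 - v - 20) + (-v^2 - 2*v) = -3*v - 20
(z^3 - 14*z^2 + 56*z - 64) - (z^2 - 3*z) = z^3 - 15*z^2 + 59*z - 64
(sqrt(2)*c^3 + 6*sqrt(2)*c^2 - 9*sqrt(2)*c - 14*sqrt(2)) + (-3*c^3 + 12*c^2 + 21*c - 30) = -3*c^3 + sqrt(2)*c^3 + 6*sqrt(2)*c^2 + 12*c^2 - 9*sqrt(2)*c + 21*c - 30 - 14*sqrt(2)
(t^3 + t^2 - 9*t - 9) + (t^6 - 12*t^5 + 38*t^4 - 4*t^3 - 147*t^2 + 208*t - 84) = t^6 - 12*t^5 + 38*t^4 - 3*t^3 - 146*t^2 + 199*t - 93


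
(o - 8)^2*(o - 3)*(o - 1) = o^4 - 20*o^3 + 131*o^2 - 304*o + 192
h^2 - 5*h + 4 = (h - 4)*(h - 1)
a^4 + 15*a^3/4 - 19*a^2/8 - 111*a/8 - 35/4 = (a - 2)*(a + 1)*(a + 5/4)*(a + 7/2)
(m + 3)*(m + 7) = m^2 + 10*m + 21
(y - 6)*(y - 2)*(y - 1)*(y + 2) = y^4 - 7*y^3 + 2*y^2 + 28*y - 24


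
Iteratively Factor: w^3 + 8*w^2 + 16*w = (w)*(w^2 + 8*w + 16) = w*(w + 4)*(w + 4)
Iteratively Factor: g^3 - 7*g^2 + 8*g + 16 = (g + 1)*(g^2 - 8*g + 16) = (g - 4)*(g + 1)*(g - 4)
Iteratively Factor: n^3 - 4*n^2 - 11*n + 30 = (n - 2)*(n^2 - 2*n - 15) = (n - 2)*(n + 3)*(n - 5)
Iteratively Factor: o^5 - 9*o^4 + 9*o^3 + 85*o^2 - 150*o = (o - 2)*(o^4 - 7*o^3 - 5*o^2 + 75*o) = o*(o - 2)*(o^3 - 7*o^2 - 5*o + 75) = o*(o - 2)*(o + 3)*(o^2 - 10*o + 25) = o*(o - 5)*(o - 2)*(o + 3)*(o - 5)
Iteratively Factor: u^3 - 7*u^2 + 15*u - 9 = (u - 3)*(u^2 - 4*u + 3) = (u - 3)^2*(u - 1)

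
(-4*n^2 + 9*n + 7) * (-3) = 12*n^2 - 27*n - 21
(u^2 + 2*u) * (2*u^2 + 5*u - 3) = 2*u^4 + 9*u^3 + 7*u^2 - 6*u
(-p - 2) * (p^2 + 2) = -p^3 - 2*p^2 - 2*p - 4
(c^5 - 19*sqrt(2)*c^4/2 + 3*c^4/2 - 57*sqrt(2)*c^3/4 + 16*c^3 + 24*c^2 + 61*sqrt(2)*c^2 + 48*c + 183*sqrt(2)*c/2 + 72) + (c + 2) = c^5 - 19*sqrt(2)*c^4/2 + 3*c^4/2 - 57*sqrt(2)*c^3/4 + 16*c^3 + 24*c^2 + 61*sqrt(2)*c^2 + 49*c + 183*sqrt(2)*c/2 + 74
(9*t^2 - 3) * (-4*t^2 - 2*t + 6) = -36*t^4 - 18*t^3 + 66*t^2 + 6*t - 18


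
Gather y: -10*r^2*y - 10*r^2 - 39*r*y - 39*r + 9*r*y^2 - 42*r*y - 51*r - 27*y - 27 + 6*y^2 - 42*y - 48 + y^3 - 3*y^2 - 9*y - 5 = -10*r^2 - 90*r + y^3 + y^2*(9*r + 3) + y*(-10*r^2 - 81*r - 78) - 80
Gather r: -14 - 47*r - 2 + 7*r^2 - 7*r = 7*r^2 - 54*r - 16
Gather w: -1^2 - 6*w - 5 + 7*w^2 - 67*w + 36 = 7*w^2 - 73*w + 30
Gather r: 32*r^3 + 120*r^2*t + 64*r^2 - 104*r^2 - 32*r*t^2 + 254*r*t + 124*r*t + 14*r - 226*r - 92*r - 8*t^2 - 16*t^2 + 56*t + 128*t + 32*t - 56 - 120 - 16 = 32*r^3 + r^2*(120*t - 40) + r*(-32*t^2 + 378*t - 304) - 24*t^2 + 216*t - 192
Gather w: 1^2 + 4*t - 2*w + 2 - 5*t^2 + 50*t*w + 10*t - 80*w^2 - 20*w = -5*t^2 + 14*t - 80*w^2 + w*(50*t - 22) + 3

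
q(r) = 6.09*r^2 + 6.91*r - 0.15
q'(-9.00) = -102.71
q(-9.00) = 430.95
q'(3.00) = 43.45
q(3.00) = 75.39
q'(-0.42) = 1.79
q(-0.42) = -1.98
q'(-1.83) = -15.38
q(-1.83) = 7.60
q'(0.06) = 7.64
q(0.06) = 0.29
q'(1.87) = 29.69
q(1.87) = 34.07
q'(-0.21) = 4.35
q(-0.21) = -1.33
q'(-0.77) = -2.47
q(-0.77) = -1.86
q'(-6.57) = -73.11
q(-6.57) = 217.33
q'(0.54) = 13.49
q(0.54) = 5.36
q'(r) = 12.18*r + 6.91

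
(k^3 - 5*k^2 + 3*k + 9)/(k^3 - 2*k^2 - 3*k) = (k - 3)/k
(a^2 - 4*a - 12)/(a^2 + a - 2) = (a - 6)/(a - 1)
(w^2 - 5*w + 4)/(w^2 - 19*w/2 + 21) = 2*(w^2 - 5*w + 4)/(2*w^2 - 19*w + 42)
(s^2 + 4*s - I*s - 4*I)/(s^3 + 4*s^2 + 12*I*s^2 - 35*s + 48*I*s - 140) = (s - I)/(s^2 + 12*I*s - 35)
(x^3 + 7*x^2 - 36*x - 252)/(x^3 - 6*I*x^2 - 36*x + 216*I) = (x + 7)/(x - 6*I)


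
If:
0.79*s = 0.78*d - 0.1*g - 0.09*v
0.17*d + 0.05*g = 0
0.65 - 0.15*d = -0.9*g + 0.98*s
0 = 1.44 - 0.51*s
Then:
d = -0.66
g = 2.24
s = 2.82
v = -32.99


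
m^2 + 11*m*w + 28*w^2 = (m + 4*w)*(m + 7*w)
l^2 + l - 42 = (l - 6)*(l + 7)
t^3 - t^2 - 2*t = t*(t - 2)*(t + 1)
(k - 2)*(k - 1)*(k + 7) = k^3 + 4*k^2 - 19*k + 14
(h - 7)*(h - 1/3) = h^2 - 22*h/3 + 7/3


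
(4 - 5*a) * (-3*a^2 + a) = 15*a^3 - 17*a^2 + 4*a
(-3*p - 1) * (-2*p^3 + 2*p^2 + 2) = 6*p^4 - 4*p^3 - 2*p^2 - 6*p - 2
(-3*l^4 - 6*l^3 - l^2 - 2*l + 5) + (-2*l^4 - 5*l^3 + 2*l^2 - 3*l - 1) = -5*l^4 - 11*l^3 + l^2 - 5*l + 4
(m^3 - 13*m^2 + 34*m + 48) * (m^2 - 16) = m^5 - 13*m^4 + 18*m^3 + 256*m^2 - 544*m - 768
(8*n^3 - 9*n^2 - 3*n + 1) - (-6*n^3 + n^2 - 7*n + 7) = 14*n^3 - 10*n^2 + 4*n - 6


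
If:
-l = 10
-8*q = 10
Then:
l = -10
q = -5/4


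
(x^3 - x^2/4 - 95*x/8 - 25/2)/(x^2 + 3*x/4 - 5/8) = (2*x^2 - 3*x - 20)/(2*x - 1)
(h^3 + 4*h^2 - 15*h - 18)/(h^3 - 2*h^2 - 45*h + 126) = (h^2 + 7*h + 6)/(h^2 + h - 42)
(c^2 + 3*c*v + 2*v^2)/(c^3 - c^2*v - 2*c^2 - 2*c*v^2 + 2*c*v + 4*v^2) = (-c - 2*v)/(-c^2 + 2*c*v + 2*c - 4*v)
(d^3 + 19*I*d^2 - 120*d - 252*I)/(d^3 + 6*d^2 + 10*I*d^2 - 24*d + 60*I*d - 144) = (d^2 + 13*I*d - 42)/(d^2 + d*(6 + 4*I) + 24*I)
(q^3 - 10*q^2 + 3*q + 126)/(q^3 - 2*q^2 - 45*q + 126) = (q^2 - 4*q - 21)/(q^2 + 4*q - 21)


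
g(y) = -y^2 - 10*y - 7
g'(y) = -2*y - 10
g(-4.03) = 17.06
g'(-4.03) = -1.94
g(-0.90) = 1.19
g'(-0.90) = -8.20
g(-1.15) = 3.18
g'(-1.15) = -7.70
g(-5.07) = 18.00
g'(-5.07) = 0.14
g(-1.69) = 7.04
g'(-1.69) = -6.62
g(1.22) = -20.69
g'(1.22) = -12.44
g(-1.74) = 7.37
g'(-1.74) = -6.52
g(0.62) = -13.58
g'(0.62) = -11.24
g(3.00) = -46.00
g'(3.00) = -16.00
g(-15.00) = -82.00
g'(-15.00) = 20.00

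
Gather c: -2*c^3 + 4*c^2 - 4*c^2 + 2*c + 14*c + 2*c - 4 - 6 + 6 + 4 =-2*c^3 + 18*c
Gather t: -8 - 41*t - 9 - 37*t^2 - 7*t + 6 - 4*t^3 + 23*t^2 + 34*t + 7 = -4*t^3 - 14*t^2 - 14*t - 4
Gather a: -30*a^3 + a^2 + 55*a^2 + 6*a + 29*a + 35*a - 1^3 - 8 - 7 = -30*a^3 + 56*a^2 + 70*a - 16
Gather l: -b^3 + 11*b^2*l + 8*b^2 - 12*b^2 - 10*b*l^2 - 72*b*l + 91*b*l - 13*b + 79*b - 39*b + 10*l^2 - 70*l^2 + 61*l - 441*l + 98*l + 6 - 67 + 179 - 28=-b^3 - 4*b^2 + 27*b + l^2*(-10*b - 60) + l*(11*b^2 + 19*b - 282) + 90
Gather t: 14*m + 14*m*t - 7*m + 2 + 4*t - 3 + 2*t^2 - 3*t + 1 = 7*m + 2*t^2 + t*(14*m + 1)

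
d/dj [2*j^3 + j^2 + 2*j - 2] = 6*j^2 + 2*j + 2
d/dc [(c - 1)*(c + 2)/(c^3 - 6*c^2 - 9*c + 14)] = -1/(c^2 - 14*c + 49)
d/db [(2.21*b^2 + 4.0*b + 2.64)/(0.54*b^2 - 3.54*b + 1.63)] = (-9.9834*b^2 + 4.3534*b + 15.8656)/(0.2916*b^4 - 3.8232*b^3 + 14.292*b^2 - 11.5404*b + 2.6569)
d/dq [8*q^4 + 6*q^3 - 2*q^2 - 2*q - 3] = 32*q^3 + 18*q^2 - 4*q - 2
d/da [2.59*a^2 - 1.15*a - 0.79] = 5.18*a - 1.15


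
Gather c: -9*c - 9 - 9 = -9*c - 18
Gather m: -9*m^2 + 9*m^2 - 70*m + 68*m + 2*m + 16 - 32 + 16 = 0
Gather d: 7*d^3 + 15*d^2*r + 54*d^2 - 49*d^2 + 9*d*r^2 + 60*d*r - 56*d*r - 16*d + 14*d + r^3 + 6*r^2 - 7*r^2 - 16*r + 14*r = 7*d^3 + d^2*(15*r + 5) + d*(9*r^2 + 4*r - 2) + r^3 - r^2 - 2*r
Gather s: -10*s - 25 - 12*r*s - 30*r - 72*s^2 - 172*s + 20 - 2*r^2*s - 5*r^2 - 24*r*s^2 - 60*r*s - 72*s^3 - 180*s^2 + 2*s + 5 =-5*r^2 - 30*r - 72*s^3 + s^2*(-24*r - 252) + s*(-2*r^2 - 72*r - 180)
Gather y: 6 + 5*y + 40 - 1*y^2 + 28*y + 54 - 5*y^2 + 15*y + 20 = -6*y^2 + 48*y + 120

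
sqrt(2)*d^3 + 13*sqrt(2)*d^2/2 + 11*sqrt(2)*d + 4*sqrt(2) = (d + 2)*(d + 4)*(sqrt(2)*d + sqrt(2)/2)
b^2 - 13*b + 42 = (b - 7)*(b - 6)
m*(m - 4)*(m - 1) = m^3 - 5*m^2 + 4*m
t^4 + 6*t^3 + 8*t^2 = t^2*(t + 2)*(t + 4)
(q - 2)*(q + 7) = q^2 + 5*q - 14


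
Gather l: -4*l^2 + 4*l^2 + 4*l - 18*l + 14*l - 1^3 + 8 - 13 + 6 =0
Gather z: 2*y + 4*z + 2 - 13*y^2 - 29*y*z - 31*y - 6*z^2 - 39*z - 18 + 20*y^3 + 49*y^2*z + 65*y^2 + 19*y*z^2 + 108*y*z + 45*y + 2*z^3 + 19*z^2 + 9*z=20*y^3 + 52*y^2 + 16*y + 2*z^3 + z^2*(19*y + 13) + z*(49*y^2 + 79*y - 26) - 16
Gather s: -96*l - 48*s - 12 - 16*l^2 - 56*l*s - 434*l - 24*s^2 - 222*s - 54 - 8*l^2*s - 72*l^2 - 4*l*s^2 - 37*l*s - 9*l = -88*l^2 - 539*l + s^2*(-4*l - 24) + s*(-8*l^2 - 93*l - 270) - 66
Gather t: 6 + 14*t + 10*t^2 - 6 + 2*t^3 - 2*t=2*t^3 + 10*t^2 + 12*t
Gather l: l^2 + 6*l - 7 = l^2 + 6*l - 7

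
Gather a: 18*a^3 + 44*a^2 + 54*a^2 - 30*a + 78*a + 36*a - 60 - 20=18*a^3 + 98*a^2 + 84*a - 80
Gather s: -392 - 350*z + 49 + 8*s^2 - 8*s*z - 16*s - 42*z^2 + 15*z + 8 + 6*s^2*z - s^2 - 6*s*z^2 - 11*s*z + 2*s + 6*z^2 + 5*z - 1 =s^2*(6*z + 7) + s*(-6*z^2 - 19*z - 14) - 36*z^2 - 330*z - 336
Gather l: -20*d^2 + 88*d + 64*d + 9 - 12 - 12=-20*d^2 + 152*d - 15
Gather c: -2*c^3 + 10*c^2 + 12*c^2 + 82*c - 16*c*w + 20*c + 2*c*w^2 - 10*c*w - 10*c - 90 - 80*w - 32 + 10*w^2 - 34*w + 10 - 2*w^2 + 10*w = -2*c^3 + 22*c^2 + c*(2*w^2 - 26*w + 92) + 8*w^2 - 104*w - 112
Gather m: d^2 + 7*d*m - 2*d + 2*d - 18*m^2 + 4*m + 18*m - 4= d^2 - 18*m^2 + m*(7*d + 22) - 4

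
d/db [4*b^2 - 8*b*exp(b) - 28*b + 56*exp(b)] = -8*b*exp(b) + 8*b + 48*exp(b) - 28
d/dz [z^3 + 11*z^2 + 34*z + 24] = 3*z^2 + 22*z + 34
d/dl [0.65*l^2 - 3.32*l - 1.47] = 1.3*l - 3.32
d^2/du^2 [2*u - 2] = 0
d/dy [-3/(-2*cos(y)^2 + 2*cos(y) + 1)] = 6*(-sin(y) + sin(2*y))/(2*cos(y) - cos(2*y))^2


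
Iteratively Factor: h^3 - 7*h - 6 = (h + 1)*(h^2 - h - 6) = (h + 1)*(h + 2)*(h - 3)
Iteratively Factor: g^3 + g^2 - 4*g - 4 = (g + 1)*(g^2 - 4) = (g - 2)*(g + 1)*(g + 2)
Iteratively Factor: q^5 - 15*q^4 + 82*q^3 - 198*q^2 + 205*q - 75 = (q - 1)*(q^4 - 14*q^3 + 68*q^2 - 130*q + 75) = (q - 5)*(q - 1)*(q^3 - 9*q^2 + 23*q - 15) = (q - 5)^2*(q - 1)*(q^2 - 4*q + 3) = (q - 5)^2*(q - 1)^2*(q - 3)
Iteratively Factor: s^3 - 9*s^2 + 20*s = (s - 4)*(s^2 - 5*s) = s*(s - 4)*(s - 5)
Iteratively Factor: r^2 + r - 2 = (r - 1)*(r + 2)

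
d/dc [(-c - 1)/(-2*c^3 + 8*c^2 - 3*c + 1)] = (2*c^3 - 8*c^2 + 3*c - (c + 1)*(6*c^2 - 16*c + 3) - 1)/(2*c^3 - 8*c^2 + 3*c - 1)^2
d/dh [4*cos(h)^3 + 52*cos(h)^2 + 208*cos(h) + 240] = 4*(3*sin(h)^2 - 26*cos(h) - 55)*sin(h)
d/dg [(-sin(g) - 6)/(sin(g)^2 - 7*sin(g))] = (cos(g) + 12/tan(g) - 42*cos(g)/sin(g)^2)/(sin(g) - 7)^2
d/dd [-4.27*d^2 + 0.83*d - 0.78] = 0.83 - 8.54*d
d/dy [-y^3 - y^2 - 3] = y*(-3*y - 2)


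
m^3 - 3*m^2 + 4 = (m - 2)^2*(m + 1)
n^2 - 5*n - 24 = (n - 8)*(n + 3)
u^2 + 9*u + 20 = (u + 4)*(u + 5)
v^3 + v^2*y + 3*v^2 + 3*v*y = v*(v + 3)*(v + y)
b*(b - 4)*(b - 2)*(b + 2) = b^4 - 4*b^3 - 4*b^2 + 16*b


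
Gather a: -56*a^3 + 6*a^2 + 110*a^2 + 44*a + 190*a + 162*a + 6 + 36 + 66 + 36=-56*a^3 + 116*a^2 + 396*a + 144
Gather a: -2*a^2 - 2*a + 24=-2*a^2 - 2*a + 24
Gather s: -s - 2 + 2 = -s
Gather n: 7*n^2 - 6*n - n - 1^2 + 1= 7*n^2 - 7*n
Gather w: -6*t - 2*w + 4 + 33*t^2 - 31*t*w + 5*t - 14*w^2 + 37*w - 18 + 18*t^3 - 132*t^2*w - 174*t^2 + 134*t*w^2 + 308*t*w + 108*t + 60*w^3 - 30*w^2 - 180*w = 18*t^3 - 141*t^2 + 107*t + 60*w^3 + w^2*(134*t - 44) + w*(-132*t^2 + 277*t - 145) - 14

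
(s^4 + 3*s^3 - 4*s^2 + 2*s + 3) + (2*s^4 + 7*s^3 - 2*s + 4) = 3*s^4 + 10*s^3 - 4*s^2 + 7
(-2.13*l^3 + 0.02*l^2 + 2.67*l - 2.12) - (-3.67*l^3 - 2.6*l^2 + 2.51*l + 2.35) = 1.54*l^3 + 2.62*l^2 + 0.16*l - 4.47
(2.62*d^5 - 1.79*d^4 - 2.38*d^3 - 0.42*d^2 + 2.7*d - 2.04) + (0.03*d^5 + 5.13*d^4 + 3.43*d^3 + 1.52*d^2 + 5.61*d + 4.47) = 2.65*d^5 + 3.34*d^4 + 1.05*d^3 + 1.1*d^2 + 8.31*d + 2.43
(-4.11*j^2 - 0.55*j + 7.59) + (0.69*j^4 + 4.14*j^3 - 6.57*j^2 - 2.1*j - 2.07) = 0.69*j^4 + 4.14*j^3 - 10.68*j^2 - 2.65*j + 5.52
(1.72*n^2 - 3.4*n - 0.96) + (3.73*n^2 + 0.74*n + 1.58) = 5.45*n^2 - 2.66*n + 0.62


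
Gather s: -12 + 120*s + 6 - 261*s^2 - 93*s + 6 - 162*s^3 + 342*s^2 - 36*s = -162*s^3 + 81*s^2 - 9*s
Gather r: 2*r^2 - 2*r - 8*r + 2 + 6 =2*r^2 - 10*r + 8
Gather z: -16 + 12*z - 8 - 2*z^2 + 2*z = -2*z^2 + 14*z - 24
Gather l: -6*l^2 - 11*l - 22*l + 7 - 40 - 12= -6*l^2 - 33*l - 45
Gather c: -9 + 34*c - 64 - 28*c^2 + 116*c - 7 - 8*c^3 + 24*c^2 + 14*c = -8*c^3 - 4*c^2 + 164*c - 80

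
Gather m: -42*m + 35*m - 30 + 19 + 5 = -7*m - 6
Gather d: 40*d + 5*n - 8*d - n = 32*d + 4*n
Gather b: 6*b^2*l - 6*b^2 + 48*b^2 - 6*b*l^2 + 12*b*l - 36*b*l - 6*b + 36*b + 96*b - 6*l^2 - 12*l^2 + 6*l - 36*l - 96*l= b^2*(6*l + 42) + b*(-6*l^2 - 24*l + 126) - 18*l^2 - 126*l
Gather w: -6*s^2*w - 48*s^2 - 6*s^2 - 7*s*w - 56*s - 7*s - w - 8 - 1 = -54*s^2 - 63*s + w*(-6*s^2 - 7*s - 1) - 9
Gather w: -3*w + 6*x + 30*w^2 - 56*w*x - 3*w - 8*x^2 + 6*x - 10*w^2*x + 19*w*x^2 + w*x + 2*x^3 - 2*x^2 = w^2*(30 - 10*x) + w*(19*x^2 - 55*x - 6) + 2*x^3 - 10*x^2 + 12*x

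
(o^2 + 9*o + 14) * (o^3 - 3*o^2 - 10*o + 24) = o^5 + 6*o^4 - 23*o^3 - 108*o^2 + 76*o + 336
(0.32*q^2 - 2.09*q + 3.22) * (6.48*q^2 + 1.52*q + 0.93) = 2.0736*q^4 - 13.0568*q^3 + 17.9864*q^2 + 2.9507*q + 2.9946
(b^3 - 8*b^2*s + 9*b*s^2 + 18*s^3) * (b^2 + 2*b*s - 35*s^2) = b^5 - 6*b^4*s - 42*b^3*s^2 + 316*b^2*s^3 - 279*b*s^4 - 630*s^5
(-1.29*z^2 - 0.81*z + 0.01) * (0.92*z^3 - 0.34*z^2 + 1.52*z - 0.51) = -1.1868*z^5 - 0.3066*z^4 - 1.6762*z^3 - 0.5767*z^2 + 0.4283*z - 0.0051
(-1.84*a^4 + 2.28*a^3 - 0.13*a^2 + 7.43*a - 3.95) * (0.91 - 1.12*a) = 2.0608*a^5 - 4.228*a^4 + 2.2204*a^3 - 8.4399*a^2 + 11.1853*a - 3.5945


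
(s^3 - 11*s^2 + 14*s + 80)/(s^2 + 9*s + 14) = (s^2 - 13*s + 40)/(s + 7)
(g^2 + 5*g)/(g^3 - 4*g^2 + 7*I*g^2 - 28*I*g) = (g + 5)/(g^2 + g*(-4 + 7*I) - 28*I)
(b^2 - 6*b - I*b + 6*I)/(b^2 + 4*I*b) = (b^2 - 6*b - I*b + 6*I)/(b*(b + 4*I))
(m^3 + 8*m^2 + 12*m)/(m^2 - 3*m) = (m^2 + 8*m + 12)/(m - 3)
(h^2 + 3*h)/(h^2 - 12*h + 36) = h*(h + 3)/(h^2 - 12*h + 36)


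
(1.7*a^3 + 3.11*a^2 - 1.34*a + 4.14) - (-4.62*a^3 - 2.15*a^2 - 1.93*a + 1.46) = 6.32*a^3 + 5.26*a^2 + 0.59*a + 2.68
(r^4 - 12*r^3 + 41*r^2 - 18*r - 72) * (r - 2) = r^5 - 14*r^4 + 65*r^3 - 100*r^2 - 36*r + 144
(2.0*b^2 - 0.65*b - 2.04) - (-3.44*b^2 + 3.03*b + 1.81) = 5.44*b^2 - 3.68*b - 3.85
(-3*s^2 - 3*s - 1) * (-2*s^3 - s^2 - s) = 6*s^5 + 9*s^4 + 8*s^3 + 4*s^2 + s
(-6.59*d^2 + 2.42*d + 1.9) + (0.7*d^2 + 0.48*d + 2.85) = -5.89*d^2 + 2.9*d + 4.75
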